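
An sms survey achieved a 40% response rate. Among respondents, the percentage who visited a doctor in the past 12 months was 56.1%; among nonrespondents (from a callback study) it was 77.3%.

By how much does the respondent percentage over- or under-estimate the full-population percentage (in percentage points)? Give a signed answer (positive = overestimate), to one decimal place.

-12.7 percentage points

Nonresponse fraction = 1 − 0.4 = 0.6.
Bias = (nonresponse fraction) × (respondent percentage − nonrespondent percentage)
     = 0.6 × (56.1 − 77.3) = 0.6 × -21.2 = -12.72.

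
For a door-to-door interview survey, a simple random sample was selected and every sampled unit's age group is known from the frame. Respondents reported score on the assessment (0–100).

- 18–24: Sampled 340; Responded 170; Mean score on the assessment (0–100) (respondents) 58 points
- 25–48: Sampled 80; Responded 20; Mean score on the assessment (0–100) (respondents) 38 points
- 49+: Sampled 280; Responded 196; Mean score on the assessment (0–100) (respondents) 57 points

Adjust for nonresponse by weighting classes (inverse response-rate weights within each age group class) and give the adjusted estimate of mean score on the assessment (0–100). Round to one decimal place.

Class response rates: 18–24 170/340 = 50%, 25–48 20/80 = 25%, 49+ 196/280 = 70%.
Inverse-response-rate weighting restores each class to its sampled count, so class totals weight by n_sampled:
  18–24: 340 × 58 = 19,720
  25–48: 80 × 38 = 3040
  49+: 280 × 57 = 15,960
Adjusted estimate = 38,720 / 700 = 55.3143 → 55.3.

55.3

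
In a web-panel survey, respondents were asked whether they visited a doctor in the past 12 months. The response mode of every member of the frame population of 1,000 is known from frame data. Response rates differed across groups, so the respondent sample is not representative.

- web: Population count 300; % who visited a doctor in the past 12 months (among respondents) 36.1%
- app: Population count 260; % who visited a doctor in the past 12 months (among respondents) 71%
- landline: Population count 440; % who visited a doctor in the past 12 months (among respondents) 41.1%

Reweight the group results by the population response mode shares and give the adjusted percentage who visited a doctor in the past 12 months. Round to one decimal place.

47.4%

Each cell contributes population-share × respondent value:
  web: (300/1,000) × 36.1 = 10.83
  app: (260/1,000) × 71 = 18.46
  landline: (440/1,000) × 41.1 = 18.084
Post-stratified estimate = 47.374 → 47.4%.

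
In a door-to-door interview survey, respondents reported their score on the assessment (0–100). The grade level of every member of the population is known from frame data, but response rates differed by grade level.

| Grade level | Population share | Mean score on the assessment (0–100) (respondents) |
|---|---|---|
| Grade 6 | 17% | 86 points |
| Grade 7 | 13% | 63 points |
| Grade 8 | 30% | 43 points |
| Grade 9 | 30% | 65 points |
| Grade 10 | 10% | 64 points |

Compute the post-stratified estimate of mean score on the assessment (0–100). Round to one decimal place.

61.6

Weight each group's respondent value by its population share:
  Grade 6: 0.17 × 86 = 14.62
  Grade 7: 0.13 × 63 = 8.19
  Grade 8: 0.3 × 43 = 12.9
  Grade 9: 0.3 × 65 = 19.5
  Grade 10: 0.1 × 64 = 6.4
Post-stratified estimate = 61.61 → 61.6.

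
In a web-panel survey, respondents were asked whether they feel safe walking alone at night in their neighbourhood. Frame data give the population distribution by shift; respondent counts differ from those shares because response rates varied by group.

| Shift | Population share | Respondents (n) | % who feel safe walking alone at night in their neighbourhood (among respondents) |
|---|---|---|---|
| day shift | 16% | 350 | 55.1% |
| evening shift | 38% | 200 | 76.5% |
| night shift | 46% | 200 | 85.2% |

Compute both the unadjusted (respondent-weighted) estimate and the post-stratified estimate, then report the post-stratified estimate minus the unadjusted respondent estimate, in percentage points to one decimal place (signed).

Naive respondent-only estimate (weights = respondent counts):
  (350/750)×55.1 + (200/750)×76.5 + (200/750)×85.2 = 68.8333%
Post-stratified estimate weights by population shares:
  0.16×55.1 + 0.38×76.5 + 0.46×85.2 = 77.078%
Difference = 77.078 − 68.8333 = 8.2447 pp.

+8.2 percentage points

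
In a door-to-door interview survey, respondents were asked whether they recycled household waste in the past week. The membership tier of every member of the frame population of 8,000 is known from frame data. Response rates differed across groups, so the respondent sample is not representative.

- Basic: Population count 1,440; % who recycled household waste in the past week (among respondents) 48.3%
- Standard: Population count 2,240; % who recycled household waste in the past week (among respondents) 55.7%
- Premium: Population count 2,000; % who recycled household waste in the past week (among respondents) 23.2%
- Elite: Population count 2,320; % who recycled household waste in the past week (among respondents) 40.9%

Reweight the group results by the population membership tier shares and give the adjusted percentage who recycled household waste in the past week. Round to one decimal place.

42.0%

Reweight to the known membership tier distribution:
  Basic: (1,440/8,000) × 48.3 = 8.694
  Standard: (2,240/8,000) × 55.7 = 15.596
  Premium: (2,000/8,000) × 23.2 = 5.8
  Elite: (2,320/8,000) × 40.9 = 11.861
Post-stratified estimate = 41.951 → 42.0%.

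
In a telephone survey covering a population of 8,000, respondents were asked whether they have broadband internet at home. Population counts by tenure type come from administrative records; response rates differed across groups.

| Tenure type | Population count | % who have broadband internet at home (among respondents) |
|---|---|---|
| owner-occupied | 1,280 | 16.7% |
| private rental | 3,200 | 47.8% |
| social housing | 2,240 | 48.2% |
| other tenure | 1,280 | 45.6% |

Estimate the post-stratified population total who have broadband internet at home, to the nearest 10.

3,410

Estimated count per cell = population count × respondent percentage:
  owner-occupied: 1,280 × 16.7% = 213.76
  private rental: 3,200 × 47.8% = 1529.6
  social housing: 2,240 × 48.2% = 1079.68
  other tenure: 1,280 × 45.6% = 583.68
Estimated total = 3406.72 → 3,410.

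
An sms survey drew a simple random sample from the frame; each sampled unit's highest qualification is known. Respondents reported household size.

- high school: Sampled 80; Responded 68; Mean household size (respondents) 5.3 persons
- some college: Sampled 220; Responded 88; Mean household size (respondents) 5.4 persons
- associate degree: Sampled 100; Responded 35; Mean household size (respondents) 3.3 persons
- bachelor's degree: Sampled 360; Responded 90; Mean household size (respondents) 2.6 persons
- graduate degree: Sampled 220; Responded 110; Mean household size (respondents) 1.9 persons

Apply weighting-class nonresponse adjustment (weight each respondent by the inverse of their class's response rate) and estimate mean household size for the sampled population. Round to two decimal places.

Class response rates: high school 68/80 = 85%, some college 88/220 = 40%, associate degree 35/100 = 35%, bachelor's degree 90/360 = 25%, graduate degree 110/220 = 50%.
With weight = n_sampled/n_responded per class, the weighted class total is n_sampled:
  high school: 80 × 5.3 = 424
  some college: 220 × 5.4 = 1188
  associate degree: 100 × 3.3 = 330
  bachelor's degree: 360 × 2.6 = 936
  graduate degree: 220 × 1.9 = 418
Adjusted estimate = 3296 / 980 = 3.36327 → 3.36.

3.36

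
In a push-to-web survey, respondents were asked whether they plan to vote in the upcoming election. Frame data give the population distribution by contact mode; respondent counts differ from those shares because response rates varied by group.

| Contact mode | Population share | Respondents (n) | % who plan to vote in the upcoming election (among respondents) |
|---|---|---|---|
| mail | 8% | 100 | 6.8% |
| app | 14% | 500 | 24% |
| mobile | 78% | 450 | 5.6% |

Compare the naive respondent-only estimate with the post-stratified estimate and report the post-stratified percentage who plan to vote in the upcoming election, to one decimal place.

Without adjustment, the pooled respondent share is:
  (100/1050)×6.8 + (500/1050)×24 + (450/1050)×5.6 = 14.4762%
Post-stratified estimate weights by population shares:
  0.08×6.8 + 0.14×24 + 0.78×5.6 = 8.272%

8.3%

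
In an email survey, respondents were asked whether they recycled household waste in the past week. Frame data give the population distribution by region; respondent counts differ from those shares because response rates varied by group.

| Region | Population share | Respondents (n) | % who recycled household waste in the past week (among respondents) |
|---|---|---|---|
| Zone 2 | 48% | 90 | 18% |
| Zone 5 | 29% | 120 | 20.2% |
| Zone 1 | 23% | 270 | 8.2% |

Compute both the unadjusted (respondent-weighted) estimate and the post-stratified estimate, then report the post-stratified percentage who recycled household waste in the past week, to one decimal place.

Unadjusted (pooled respondent) estimate weights by respondent counts:
  (90/480)×18 + (120/480)×20.2 + (270/480)×8.2 = 13.0375%
Post-stratifying to population shares instead:
  0.48×18 + 0.29×20.2 + 0.23×8.2 = 16.384%

16.4%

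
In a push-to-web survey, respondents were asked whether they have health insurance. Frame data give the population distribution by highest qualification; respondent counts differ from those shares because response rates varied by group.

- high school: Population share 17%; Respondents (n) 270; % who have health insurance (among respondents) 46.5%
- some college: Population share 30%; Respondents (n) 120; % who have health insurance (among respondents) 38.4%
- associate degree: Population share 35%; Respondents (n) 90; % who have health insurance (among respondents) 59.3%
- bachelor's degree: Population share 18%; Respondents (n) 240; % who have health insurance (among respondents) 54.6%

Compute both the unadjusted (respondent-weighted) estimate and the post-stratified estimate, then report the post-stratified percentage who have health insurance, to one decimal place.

Without adjustment, the pooled respondent share is:
  (270/720)×46.5 + (120/720)×38.4 + (90/720)×59.3 + (240/720)×54.6 = 49.45%
Post-stratifying to population shares instead:
  0.17×46.5 + 0.3×38.4 + 0.35×59.3 + 0.18×54.6 = 50.008%

50.0%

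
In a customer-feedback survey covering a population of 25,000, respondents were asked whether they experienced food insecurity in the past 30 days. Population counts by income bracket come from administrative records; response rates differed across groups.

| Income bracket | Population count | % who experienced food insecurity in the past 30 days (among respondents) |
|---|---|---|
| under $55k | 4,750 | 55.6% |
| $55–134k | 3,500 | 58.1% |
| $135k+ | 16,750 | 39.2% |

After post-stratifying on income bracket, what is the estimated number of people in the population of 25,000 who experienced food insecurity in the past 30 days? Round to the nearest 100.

Apply each group's respondent rate to its population count:
  under $55k: 4,750 × 55.6% = 2641
  $55–134k: 3,500 × 58.1% = 2033.5
  $135k+: 16,750 × 39.2% = 6566
Estimated total = 11240.5 → 11,200.

11,200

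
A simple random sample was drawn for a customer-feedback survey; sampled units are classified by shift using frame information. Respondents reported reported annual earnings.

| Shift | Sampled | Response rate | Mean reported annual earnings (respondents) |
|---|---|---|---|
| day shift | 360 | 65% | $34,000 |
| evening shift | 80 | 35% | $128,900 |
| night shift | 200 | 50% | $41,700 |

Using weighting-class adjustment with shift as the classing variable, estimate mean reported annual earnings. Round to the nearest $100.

Inverse-response-rate weighting restores each class to its sampled count, so class totals weight by n_sampled:
  day shift: 360 × 34,000 = 12,240,000
  evening shift: 80 × 128,900 = 10,312,000
  night shift: 200 × 41,700 = 8,340,000
Adjusted estimate = 30,892,000 / 640 = 48268.8 → $48,300.

$48,300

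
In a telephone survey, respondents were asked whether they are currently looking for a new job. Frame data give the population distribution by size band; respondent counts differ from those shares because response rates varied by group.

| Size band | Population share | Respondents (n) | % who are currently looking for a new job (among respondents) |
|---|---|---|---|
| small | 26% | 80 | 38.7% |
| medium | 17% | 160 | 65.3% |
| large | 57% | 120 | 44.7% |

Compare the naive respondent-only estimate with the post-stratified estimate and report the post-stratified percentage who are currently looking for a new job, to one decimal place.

Without adjustment, the pooled respondent share is:
  (80/360)×38.7 + (160/360)×65.3 + (120/360)×44.7 = 52.5222%
Post-stratifying to population shares instead:
  0.26×38.7 + 0.17×65.3 + 0.57×44.7 = 46.642%

46.6%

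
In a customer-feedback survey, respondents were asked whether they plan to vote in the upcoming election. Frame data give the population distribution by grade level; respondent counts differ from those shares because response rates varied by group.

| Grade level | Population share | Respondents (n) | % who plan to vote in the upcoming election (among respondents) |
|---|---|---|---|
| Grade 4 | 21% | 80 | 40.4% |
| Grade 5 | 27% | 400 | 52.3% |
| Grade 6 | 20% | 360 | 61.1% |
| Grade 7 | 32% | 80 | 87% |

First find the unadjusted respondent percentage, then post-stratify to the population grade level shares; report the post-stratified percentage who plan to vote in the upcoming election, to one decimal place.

62.7%

Unadjusted (pooled respondent) estimate weights by respondent counts:
  (80/920)×40.4 + (400/920)×52.3 + (360/920)×61.1 + (80/920)×87 = 57.7261%
Reweighting by population grade level shares:
  0.21×40.4 + 0.27×52.3 + 0.2×61.1 + 0.32×87 = 62.665%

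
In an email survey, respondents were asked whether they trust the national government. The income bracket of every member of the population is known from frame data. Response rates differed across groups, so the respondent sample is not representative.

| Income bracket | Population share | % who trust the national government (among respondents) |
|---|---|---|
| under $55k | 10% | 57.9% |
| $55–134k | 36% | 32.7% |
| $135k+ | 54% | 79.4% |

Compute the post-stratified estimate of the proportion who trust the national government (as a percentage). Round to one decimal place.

Weight each group's respondent value by its population share:
  under $55k: 0.1 × 57.9 = 5.79
  $55–134k: 0.36 × 32.7 = 11.772
  $135k+: 0.54 × 79.4 = 42.876
Post-stratified estimate = 60.438 → 60.4%.

60.4%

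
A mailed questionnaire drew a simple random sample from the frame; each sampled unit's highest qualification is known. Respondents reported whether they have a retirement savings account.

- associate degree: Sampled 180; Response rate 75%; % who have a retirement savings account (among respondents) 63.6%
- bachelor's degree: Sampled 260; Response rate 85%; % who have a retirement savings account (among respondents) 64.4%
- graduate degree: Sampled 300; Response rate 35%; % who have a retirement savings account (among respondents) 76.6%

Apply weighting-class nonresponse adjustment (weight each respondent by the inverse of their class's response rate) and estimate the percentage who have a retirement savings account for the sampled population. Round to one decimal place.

69.2%

Inverse-response-rate weighting restores each class to its sampled count, so class totals weight by n_sampled:
  associate degree: 180 × 63.6 = 11,448
  bachelor's degree: 260 × 64.4 = 16,744
  graduate degree: 300 × 76.6 = 22,980
Adjusted estimate = 51,172 / 740 = 69.1514 → 69.2%.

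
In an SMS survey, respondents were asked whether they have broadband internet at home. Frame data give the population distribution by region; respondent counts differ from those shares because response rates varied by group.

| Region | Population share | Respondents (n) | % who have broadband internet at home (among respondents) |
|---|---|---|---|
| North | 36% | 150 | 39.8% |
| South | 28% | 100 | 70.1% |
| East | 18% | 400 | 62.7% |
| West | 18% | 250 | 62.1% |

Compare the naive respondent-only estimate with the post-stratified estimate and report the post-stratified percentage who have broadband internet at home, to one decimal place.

56.4%

Unadjusted (pooled respondent) estimate weights by respondent counts:
  (150/900)×39.8 + (100/900)×70.1 + (400/900)×62.7 + (250/900)×62.1 = 59.5389%
Reweighting by population region shares:
  0.36×39.8 + 0.28×70.1 + 0.18×62.7 + 0.18×62.1 = 56.42%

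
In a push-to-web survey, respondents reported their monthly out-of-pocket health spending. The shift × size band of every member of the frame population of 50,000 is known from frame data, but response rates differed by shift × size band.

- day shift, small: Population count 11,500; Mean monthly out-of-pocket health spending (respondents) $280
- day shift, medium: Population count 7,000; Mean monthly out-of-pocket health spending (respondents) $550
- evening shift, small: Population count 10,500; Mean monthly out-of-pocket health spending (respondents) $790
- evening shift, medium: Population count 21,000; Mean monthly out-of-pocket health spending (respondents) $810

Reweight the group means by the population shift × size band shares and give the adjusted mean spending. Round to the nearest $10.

Reweight to the known shift × size band distribution:
  day shift, small: (11,500/50,000) × 280 = 64.4
  day shift, medium: (7,000/50,000) × 550 = 77
  evening shift, small: (10,500/50,000) × 790 = 165.9
  evening shift, medium: (21,000/50,000) × 810 = 340.2
Post-stratified estimate = 647.5 → $650.

$650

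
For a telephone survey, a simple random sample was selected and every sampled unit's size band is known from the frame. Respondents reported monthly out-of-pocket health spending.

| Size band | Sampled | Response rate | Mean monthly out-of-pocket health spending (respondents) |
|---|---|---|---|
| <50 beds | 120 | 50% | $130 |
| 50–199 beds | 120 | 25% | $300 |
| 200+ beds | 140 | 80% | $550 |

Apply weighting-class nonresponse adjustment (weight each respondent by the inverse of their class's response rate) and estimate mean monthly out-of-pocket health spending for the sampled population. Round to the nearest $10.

$340

Inverse-response-rate weighting restores each class to its sampled count, so class totals weight by n_sampled:
  <50 beds: 120 × 130 = 15,600
  50–199 beds: 120 × 300 = 36,000
  200+ beds: 140 × 550 = 77,000
Adjusted estimate = 128,600 / 380 = 338.421 → $340.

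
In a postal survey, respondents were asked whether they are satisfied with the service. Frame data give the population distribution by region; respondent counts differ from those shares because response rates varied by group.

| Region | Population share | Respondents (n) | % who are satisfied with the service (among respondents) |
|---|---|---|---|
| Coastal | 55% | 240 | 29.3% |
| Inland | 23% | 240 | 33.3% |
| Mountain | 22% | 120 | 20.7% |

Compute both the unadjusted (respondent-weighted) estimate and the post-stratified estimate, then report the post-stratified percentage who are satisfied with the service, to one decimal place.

28.3%

Naive respondent-only estimate (weights = respondent counts):
  (240/600)×29.3 + (240/600)×33.3 + (120/600)×20.7 = 29.18%
Post-stratified estimate weights by population shares:
  0.55×29.3 + 0.23×33.3 + 0.22×20.7 = 28.328%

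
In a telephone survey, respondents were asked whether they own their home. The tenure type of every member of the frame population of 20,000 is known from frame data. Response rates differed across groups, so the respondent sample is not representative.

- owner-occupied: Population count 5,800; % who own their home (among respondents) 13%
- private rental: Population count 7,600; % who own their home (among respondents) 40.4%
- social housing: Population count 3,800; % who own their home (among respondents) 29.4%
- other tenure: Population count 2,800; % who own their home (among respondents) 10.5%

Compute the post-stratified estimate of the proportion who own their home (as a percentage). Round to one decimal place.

26.2%

Each cell contributes population-share × respondent value:
  owner-occupied: (5,800/20,000) × 13 = 3.77
  private rental: (7,600/20,000) × 40.4 = 15.352
  social housing: (3,800/20,000) × 29.4 = 5.586
  other tenure: (2,800/20,000) × 10.5 = 1.47
Post-stratified estimate = 26.178 → 26.2%.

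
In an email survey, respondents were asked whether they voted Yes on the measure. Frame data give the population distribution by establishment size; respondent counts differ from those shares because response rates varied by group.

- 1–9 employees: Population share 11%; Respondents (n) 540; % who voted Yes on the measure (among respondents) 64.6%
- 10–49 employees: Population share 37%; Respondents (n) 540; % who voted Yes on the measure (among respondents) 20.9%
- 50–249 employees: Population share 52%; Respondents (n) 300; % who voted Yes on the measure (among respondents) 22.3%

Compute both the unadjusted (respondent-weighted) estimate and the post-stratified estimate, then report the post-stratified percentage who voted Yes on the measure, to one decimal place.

Unadjusted (pooled respondent) estimate weights by respondent counts:
  (540/1380)×64.6 + (540/1380)×20.9 + (300/1380)×22.3 = 38.3043%
Post-stratifying to population shares instead:
  0.11×64.6 + 0.37×20.9 + 0.52×22.3 = 26.435%

26.4%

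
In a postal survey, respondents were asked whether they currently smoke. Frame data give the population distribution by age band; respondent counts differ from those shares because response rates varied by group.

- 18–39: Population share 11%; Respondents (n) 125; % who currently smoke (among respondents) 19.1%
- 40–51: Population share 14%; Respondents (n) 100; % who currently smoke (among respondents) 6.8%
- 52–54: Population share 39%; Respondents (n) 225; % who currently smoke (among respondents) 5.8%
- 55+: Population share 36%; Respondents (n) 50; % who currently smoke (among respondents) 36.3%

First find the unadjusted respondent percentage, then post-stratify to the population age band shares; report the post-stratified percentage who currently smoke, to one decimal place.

18.4%

Unadjusted (pooled respondent) estimate weights by respondent counts:
  (125/500)×19.1 + (100/500)×6.8 + (225/500)×5.8 + (50/500)×36.3 = 12.375%
Reweighting by population age band shares:
  0.11×19.1 + 0.14×6.8 + 0.39×5.8 + 0.36×36.3 = 18.383%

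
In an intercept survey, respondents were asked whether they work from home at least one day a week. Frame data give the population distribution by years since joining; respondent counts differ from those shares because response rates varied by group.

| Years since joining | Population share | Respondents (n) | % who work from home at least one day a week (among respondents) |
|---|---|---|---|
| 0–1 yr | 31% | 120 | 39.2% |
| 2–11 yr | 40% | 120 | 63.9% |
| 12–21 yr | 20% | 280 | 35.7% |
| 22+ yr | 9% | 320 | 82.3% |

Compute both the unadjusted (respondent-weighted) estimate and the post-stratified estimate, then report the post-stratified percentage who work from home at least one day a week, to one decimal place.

52.3%

Without adjustment, the pooled respondent share is:
  (120/840)×39.2 + (120/840)×63.9 + (280/840)×35.7 + (320/840)×82.3 = 57.981%
Reweighting by population years since joining shares:
  0.31×39.2 + 0.4×63.9 + 0.2×35.7 + 0.09×82.3 = 52.259%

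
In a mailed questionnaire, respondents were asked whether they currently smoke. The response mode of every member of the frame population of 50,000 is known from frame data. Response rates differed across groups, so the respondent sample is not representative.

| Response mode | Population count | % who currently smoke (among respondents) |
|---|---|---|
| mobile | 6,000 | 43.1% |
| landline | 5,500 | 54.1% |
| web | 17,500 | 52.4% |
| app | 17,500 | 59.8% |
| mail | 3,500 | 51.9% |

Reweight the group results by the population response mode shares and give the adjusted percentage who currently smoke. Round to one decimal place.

Reweight to the known response mode distribution:
  mobile: (6,000/50,000) × 43.1 = 5.172
  landline: (5,500/50,000) × 54.1 = 5.951
  web: (17,500/50,000) × 52.4 = 18.34
  app: (17,500/50,000) × 59.8 = 20.93
  mail: (3,500/50,000) × 51.9 = 3.633
Post-stratified estimate = 54.026 → 54.0%.

54.0%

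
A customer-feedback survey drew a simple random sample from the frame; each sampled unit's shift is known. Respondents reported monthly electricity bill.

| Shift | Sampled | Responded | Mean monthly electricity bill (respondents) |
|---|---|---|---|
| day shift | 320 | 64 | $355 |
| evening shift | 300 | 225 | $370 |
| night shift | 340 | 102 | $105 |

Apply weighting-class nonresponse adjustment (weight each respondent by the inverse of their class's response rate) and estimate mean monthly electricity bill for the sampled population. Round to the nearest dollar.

$271

Class response rates: day shift 64/320 = 20%, evening shift 225/300 = 75%, night shift 102/340 = 30%.
Inverse-response-rate weighting restores each class to its sampled count, so class totals weight by n_sampled:
  day shift: 320 × 355 = 113,600
  evening shift: 300 × 370 = 111,000
  night shift: 340 × 105 = 35,700
Adjusted estimate = 260,300 / 960 = 271.146 → $271.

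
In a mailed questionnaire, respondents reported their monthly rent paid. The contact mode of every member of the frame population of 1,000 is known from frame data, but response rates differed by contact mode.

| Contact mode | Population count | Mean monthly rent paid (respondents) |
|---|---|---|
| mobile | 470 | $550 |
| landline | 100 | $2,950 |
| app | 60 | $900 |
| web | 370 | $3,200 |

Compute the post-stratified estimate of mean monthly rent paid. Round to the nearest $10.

$1,790

Reweight to the known contact mode distribution:
  mobile: (470/1,000) × 550 = 258.5
  landline: (100/1,000) × 2950 = 295
  app: (60/1,000) × 900 = 54
  web: (370/1,000) × 3200 = 1184
Post-stratified estimate = 1791.5 → $1,790.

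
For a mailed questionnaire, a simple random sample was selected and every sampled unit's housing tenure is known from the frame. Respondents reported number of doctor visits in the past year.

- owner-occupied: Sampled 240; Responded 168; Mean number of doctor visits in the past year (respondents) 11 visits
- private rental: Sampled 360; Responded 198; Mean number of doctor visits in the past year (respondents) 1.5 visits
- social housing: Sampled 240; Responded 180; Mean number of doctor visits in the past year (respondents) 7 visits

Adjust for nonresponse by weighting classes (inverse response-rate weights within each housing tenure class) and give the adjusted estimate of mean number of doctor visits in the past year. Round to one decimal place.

Class response rates: owner-occupied 168/240 = 70%, private rental 198/360 = 55%, social housing 180/240 = 75%.
Weighting each respondent by the inverse class response rate inflates each class back to its sampled size, so the class weight is n_sampled:
  owner-occupied: 240 × 11 = 2640
  private rental: 360 × 1.5 = 540
  social housing: 240 × 7 = 1680
Adjusted estimate = 4860 / 840 = 5.78571 → 5.8.

5.8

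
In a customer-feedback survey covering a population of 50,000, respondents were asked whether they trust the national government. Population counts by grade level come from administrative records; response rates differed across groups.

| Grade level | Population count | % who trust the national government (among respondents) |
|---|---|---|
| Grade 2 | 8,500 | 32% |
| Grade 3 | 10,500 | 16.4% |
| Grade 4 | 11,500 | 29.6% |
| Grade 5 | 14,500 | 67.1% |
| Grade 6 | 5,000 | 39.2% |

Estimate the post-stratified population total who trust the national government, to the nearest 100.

Each cell contributes its population count × the respondent rate:
  Grade 2: 8,500 × 32% = 2720
  Grade 3: 10,500 × 16.4% = 1722
  Grade 4: 11,500 × 29.6% = 3404
  Grade 5: 14,500 × 67.1% = 9729.5
  Grade 6: 5,000 × 39.2% = 1960
Estimated total = 19535.5 → 19,500.

19,500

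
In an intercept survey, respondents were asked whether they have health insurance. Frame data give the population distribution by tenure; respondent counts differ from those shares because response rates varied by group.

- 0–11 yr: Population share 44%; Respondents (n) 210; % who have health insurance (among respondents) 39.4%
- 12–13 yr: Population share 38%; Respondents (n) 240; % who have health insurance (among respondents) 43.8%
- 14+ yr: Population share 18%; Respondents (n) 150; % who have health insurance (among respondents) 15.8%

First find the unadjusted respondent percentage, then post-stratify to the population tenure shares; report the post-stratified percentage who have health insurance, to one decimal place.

Without adjustment, the pooled respondent share is:
  (210/600)×39.4 + (240/600)×43.8 + (150/600)×15.8 = 35.26%
Reweighting by population tenure shares:
  0.44×39.4 + 0.38×43.8 + 0.18×15.8 = 36.824%

36.8%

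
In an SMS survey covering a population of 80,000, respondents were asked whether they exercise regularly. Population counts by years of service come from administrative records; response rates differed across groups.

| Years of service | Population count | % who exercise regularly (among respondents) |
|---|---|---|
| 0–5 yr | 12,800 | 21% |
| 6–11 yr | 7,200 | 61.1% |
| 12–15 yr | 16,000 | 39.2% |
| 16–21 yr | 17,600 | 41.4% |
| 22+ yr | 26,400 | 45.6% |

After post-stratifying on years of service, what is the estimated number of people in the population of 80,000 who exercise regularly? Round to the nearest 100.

32,700

Each cell contributes its population count × the respondent rate:
  0–5 yr: 12,800 × 21% = 2688
  6–11 yr: 7,200 × 61.1% = 4399.2
  12–15 yr: 16,000 × 39.2% = 6272
  16–21 yr: 17,600 × 41.4% = 7286.4
  22+ yr: 26,400 × 45.6% = 12038.4
Estimated total = 32,684 → 32,700.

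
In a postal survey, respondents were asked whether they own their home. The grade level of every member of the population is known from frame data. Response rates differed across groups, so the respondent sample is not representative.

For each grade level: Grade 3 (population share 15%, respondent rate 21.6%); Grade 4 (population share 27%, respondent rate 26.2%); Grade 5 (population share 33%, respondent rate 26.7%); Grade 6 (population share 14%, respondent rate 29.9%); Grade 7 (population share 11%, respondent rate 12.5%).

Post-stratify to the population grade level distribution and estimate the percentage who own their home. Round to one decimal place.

Reweight to the known grade level distribution:
  Grade 3: 0.15 × 21.6 = 3.24
  Grade 4: 0.27 × 26.2 = 7.074
  Grade 5: 0.33 × 26.7 = 8.811
  Grade 6: 0.14 × 29.9 = 4.186
  Grade 7: 0.11 × 12.5 = 1.375
Post-stratified estimate = 24.686 → 24.7%.

24.7%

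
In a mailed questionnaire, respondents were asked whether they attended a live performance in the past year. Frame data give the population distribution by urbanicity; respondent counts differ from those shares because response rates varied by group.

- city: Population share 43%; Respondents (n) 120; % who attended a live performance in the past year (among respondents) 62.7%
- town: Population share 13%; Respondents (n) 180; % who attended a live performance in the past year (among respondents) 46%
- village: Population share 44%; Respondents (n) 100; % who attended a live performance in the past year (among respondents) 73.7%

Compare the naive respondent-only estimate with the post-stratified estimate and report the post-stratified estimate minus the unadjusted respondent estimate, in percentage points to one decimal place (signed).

+7.4 percentage points

Without adjustment, the pooled respondent share is:
  (120/400)×62.7 + (180/400)×46 + (100/400)×73.7 = 57.935%
Reweighting by population urbanicity shares:
  0.43×62.7 + 0.13×46 + 0.44×73.7 = 65.369%
Difference = 65.369 − 57.935 = 7.434 pp.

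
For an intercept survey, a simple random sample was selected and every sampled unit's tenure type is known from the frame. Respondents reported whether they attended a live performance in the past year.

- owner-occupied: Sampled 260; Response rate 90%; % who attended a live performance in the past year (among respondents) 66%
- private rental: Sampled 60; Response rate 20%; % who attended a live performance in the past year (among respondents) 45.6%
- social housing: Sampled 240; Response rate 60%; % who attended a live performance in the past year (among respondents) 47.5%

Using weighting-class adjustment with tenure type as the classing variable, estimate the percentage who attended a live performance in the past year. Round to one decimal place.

Each respondent's weight = sampled/responded in their class; summing within a class gives n_sampled, so:
  owner-occupied: 260 × 66 = 17,160
  private rental: 60 × 45.6 = 2736
  social housing: 240 × 47.5 = 11,400
Adjusted estimate = 31,296 / 560 = 55.8857 → 55.9%.

55.9%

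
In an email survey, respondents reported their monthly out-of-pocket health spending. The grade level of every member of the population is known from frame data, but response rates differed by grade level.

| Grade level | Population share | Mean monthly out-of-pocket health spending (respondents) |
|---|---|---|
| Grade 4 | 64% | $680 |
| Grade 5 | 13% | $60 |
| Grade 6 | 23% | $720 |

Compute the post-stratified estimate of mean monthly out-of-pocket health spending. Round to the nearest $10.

$610

Weight each group's respondent value by its population share:
  Grade 4: 0.64 × 680 = 435.2
  Grade 5: 0.13 × 60 = 7.8
  Grade 6: 0.23 × 720 = 165.6
Post-stratified estimate = 608.6 → $610.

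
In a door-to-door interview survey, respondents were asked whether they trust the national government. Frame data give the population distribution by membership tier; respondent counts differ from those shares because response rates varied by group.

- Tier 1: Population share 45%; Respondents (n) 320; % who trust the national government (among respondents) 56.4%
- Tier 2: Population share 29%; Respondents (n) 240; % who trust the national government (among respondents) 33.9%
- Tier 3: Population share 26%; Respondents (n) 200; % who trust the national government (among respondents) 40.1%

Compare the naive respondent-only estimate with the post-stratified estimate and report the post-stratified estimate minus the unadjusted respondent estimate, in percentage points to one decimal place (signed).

Unadjusted (pooled respondent) estimate weights by respondent counts:
  (320/760)×56.4 + (240/760)×33.9 + (200/760)×40.1 = 45.0053%
Post-stratified estimate weights by population shares:
  0.45×56.4 + 0.29×33.9 + 0.26×40.1 = 45.637%
Difference = 45.637 − 45.0053 = 0.6317 pp.

+0.6 percentage points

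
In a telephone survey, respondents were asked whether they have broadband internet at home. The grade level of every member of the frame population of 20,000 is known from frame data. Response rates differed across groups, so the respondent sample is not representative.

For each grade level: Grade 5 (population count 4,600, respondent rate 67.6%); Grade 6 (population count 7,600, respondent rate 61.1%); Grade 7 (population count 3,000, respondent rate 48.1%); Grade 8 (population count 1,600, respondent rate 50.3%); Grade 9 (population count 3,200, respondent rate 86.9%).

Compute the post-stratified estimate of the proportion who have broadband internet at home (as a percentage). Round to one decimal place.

Each cell contributes population-share × respondent value:
  Grade 5: (4,600/20,000) × 67.6 = 15.548
  Grade 6: (7,600/20,000) × 61.1 = 23.218
  Grade 7: (3,000/20,000) × 48.1 = 7.215
  Grade 8: (1,600/20,000) × 50.3 = 4.024
  Grade 9: (3,200/20,000) × 86.9 = 13.904
Post-stratified estimate = 63.909 → 63.9%.

63.9%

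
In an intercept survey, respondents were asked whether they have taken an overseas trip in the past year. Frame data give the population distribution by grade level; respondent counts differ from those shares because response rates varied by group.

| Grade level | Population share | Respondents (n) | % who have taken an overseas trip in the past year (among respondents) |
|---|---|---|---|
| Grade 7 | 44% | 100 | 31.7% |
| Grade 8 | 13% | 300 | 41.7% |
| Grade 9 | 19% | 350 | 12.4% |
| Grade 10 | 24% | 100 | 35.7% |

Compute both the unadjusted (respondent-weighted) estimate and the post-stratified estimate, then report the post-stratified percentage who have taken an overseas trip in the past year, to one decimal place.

Without adjustment, the pooled respondent share is:
  (100/850)×31.7 + (300/850)×41.7 + (350/850)×12.4 + (100/850)×35.7 = 27.7529%
Reweighting by population grade level shares:
  0.44×31.7 + 0.13×41.7 + 0.19×12.4 + 0.24×35.7 = 30.293%

30.3%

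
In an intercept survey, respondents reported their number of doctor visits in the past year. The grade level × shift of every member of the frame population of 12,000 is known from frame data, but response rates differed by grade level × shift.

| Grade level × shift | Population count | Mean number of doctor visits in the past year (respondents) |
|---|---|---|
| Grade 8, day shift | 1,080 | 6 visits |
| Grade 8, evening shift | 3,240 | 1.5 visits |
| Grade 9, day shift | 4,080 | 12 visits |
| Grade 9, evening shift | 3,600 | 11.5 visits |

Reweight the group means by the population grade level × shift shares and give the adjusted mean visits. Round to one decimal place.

8.5

Post-stratification weights by population share, not respondent share:
  Grade 8, day shift: (1,080/12,000) × 6 = 0.54
  Grade 8, evening shift: (3,240/12,000) × 1.5 = 0.405
  Grade 9, day shift: (4,080/12,000) × 12 = 4.08
  Grade 9, evening shift: (3,600/12,000) × 11.5 = 3.45
Post-stratified estimate = 8.475 → 8.5.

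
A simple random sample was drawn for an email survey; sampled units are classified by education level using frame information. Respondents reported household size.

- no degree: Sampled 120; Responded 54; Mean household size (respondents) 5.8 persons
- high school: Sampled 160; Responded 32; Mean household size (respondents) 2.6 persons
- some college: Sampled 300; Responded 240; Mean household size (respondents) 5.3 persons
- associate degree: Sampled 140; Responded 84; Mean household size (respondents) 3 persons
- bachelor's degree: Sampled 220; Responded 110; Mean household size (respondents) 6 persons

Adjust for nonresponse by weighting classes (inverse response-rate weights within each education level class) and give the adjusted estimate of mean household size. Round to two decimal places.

4.73

Class response rates: no degree 54/120 = 45%, high school 32/160 = 20%, some college 240/300 = 80%, associate degree 84/140 = 60%, bachelor's degree 110/220 = 50%.
Each respondent's weight = sampled/responded in their class; summing within a class gives n_sampled, so:
  no degree: 120 × 5.8 = 696
  high school: 160 × 2.6 = 416
  some college: 300 × 5.3 = 1590
  associate degree: 140 × 3 = 420
  bachelor's degree: 220 × 6 = 1320
Adjusted estimate = 4442 / 940 = 4.72553 → 4.73.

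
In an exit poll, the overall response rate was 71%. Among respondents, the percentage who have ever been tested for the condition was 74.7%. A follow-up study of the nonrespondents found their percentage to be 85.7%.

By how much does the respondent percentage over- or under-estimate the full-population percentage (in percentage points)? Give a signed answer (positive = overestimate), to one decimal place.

-3.2 percentage points

Nonresponse fraction = 1 − 0.71 = 0.29.
Bias = (nonresponse fraction) × (respondent percentage − nonrespondent percentage)
     = 0.29 × (74.7 − 85.7) = 0.29 × -11 = -3.19.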